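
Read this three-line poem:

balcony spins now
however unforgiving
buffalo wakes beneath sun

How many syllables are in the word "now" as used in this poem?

"now" has 1 syllable.

1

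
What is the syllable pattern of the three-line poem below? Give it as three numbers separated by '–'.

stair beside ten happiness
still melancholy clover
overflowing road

7–7–5

Line 1: stair(1) + beside(2) + ten(1) + happiness(3) = 7
Line 2: still(1) + melancholy(4) + clover(2) = 7
Line 3: overflowing(4) + road(1) = 5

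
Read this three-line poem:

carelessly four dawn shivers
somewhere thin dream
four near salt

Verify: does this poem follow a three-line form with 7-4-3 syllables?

Yes

Line 1: carelessly(3) + four(1) + dawn(1) + shivers(2) = 7 ✓
Line 2: somewhere(2) + thin(1) + dream(1) = 4 ✓
Line 3: four(1) + near(1) + salt(1) = 3 ✓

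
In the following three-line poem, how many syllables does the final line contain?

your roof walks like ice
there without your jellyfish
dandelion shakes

The final line: "dandelion shakes": 4+1 = 5

5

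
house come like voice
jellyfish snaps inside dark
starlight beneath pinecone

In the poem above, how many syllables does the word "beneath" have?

2

"beneath" has 2 syllables.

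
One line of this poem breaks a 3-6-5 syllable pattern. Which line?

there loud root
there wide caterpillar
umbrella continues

Line 3

Line 1: there (1), loud (1), root (1) → 3 ✓
Line 2: there (1), wide (1), caterpillar (4) → 6 ✓
Line 3: umbrella (3), continues (3) → 6 (expected 5)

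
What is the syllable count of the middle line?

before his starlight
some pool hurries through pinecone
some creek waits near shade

7

The middle line: some(1) + pool(1) + hurries(2) + through(1) + pinecone(2) = 7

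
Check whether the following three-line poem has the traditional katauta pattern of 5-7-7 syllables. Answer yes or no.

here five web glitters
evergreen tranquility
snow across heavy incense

Yes

Line 1: "here five web glitters": 1+1+1+2 = 5 ✓
Line 2: "evergreen tranquility": 3+4 = 7 ✓
Line 3: "snow across heavy incense": 1+2+2+2 = 7 ✓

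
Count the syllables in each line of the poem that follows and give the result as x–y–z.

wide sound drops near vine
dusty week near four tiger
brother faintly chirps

5–7–5

Line 1: "wide sound drops near vine": 1+1+1+1+1 = 5
Line 2: "dusty week near four tiger": 2+1+1+1+2 = 7
Line 3: "brother faintly chirps": 2+2+1 = 5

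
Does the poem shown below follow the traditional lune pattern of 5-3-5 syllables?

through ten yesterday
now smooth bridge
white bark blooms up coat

Yes

Line 1: through (1), ten (1), yesterday (3) → 5 ✓
Line 2: now (1), smooth (1), bridge (1) → 3 ✓
Line 3: white (1), bark (1), blooms (1), up (1), coat (1) → 5 ✓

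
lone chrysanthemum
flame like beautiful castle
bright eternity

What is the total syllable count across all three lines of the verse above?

Line 1: lone(1) + chrysanthemum(4) = 5
Line 2: flame(1) + like(1) + beautiful(3) + castle(2) = 7
Line 3: bright(1) + eternity(4) = 5
Total: 5 + 7 + 5 = 17

17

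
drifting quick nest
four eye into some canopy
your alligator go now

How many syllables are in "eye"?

"eye" has 1 syllable.

1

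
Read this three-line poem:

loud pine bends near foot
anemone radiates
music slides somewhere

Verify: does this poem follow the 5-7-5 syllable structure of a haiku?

Line 1: "loud pine bends near foot": 1+1+1+1+1 = 5 ✓
Line 2: "anemone radiates": 4+3 = 7 ✓
Line 3: "music slides somewhere": 2+1+2 = 5 ✓

Yes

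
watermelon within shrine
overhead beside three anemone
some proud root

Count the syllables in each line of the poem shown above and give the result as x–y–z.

7–10–3

Line 1: watermelon (4), within (2), shrine (1) → 7
Line 2: overhead (3), beside (2), three (1), anemone (4) → 10
Line 3: some (1), proud (1), root (1) → 3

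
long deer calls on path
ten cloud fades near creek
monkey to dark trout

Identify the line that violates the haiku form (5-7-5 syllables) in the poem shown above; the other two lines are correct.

The second line

Line 1: long (1), deer (1), calls (1), on (1), path (1) → 5 ✓
Line 2: ten (1), cloud (1), fades (1), near (1), creek (1) → 5 (expected 7)
Line 3: monkey (2), to (1), dark (1), trout (1) → 5 ✓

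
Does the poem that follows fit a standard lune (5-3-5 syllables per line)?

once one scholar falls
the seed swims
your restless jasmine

Yes

Line 1: once (1), one (1), scholar (2), falls (1) → 5 ✓
Line 2: the (1), seed (1), swims (1) → 3 ✓
Line 3: your (1), restless (2), jasmine (2) → 5 ✓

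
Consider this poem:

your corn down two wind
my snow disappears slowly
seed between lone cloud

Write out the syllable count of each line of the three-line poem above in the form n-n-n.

Line 1: your (1), corn (1), down (1), two (1), wind (1) → 5
Line 2: my (1), snow (1), disappears (3), slowly (2) → 7
Line 3: seed (1), between (2), lone (1), cloud (1) → 5

5-7-5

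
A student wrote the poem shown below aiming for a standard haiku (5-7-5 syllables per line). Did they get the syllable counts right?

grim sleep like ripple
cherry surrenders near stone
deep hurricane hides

Yes

Line 1: "grim sleep like ripple": 1+1+1+2 = 5 ✓
Line 2: "cherry surrenders near stone": 2+3+1+1 = 7 ✓
Line 3: "deep hurricane hides": 1+3+1 = 5 ✓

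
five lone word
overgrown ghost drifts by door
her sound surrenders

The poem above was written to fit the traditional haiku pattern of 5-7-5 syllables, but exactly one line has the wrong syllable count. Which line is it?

The first line

Line 1: five(1) + lone(1) + word(1) = 3 (expected 5)
Line 2: overgrown(3) + ghost(1) + drifts(1) + by(1) + door(1) = 7 ✓
Line 3: her(1) + sound(1) + surrenders(3) = 5 ✓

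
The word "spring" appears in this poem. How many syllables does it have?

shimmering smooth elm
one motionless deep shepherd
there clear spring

1

"spring" has 1 syllable.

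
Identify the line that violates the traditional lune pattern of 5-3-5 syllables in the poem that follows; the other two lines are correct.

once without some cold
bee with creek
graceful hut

Line 1: "once without some cold": 1+2+1+1 = 5 ✓
Line 2: "bee with creek": 1+1+1 = 3 ✓
Line 3: "graceful hut": 2+1 = 3 (expected 5)

Line 3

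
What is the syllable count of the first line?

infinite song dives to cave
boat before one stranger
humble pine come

7

The first line: "infinite song dives to cave": 3+1+1+1+1 = 7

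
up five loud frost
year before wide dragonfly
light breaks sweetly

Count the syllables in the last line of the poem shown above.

4

The last line: light (1), breaks (1), sweetly (2) → 4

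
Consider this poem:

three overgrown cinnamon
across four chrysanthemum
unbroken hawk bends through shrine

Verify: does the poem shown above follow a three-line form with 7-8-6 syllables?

No

Line 1: three(1) + overgrown(3) + cinnamon(3) = 7 ✓
Line 2: across(2) + four(1) + chrysanthemum(4) = 7 (expected 8)
Line 3: unbroken(3) + hawk(1) + bends(1) + through(1) + shrine(1) = 7 (expected 6)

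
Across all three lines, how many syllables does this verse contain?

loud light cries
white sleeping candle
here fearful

11

Line 1: "loud light cries": 1+1+1 = 3
Line 2: "white sleeping candle": 1+2+2 = 5
Line 3: "here fearful": 1+2 = 3
Total: 3 + 5 + 3 = 11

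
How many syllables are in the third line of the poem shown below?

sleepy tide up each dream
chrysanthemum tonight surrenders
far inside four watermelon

The third line: far (1), inside (2), four (1), watermelon (4) → 8

8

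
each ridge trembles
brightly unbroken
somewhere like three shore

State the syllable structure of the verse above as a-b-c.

4-5-5

Line 1: each (1), ridge (1), trembles (2) → 4
Line 2: brightly (2), unbroken (3) → 5
Line 3: somewhere (2), like (1), three (1), shore (1) → 5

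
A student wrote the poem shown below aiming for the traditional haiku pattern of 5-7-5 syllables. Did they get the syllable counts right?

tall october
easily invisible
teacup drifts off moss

Line 1: tall (1), october (3) → 4 (expected 5)
Line 2: easily (3), invisible (4) → 7 ✓
Line 3: teacup (2), drifts (1), off (1), moss (1) → 5 ✓

No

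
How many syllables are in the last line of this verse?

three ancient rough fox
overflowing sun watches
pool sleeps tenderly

The last line: "pool sleeps tenderly": 1+1+3 = 5

5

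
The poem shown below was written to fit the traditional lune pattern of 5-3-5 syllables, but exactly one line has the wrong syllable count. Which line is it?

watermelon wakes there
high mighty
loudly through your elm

Line 1: "watermelon wakes there": 4+1+1 = 6 (expected 5)
Line 2: "high mighty": 1+2 = 3 ✓
Line 3: "loudly through your elm": 2+1+1+1 = 5 ✓

Line 1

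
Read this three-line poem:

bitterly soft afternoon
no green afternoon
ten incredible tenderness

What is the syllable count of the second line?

The second line: "no green afternoon": 1+1+3 = 5

5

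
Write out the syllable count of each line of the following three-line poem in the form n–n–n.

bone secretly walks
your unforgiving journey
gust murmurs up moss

Line 1: "bone secretly walks": 1+3+1 = 5
Line 2: "your unforgiving journey": 1+4+2 = 7
Line 3: "gust murmurs up moss": 1+2+1+1 = 5

5–7–5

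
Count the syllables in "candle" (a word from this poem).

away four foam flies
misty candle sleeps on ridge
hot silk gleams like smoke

"candle" has 2 syllables.

2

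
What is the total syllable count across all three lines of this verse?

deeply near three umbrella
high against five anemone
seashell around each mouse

21

Line 1: "deeply near three umbrella": 2+1+1+3 = 7
Line 2: "high against five anemone": 1+2+1+4 = 8
Line 3: "seashell around each mouse": 2+2+1+1 = 6
Total: 7 + 8 + 6 = 21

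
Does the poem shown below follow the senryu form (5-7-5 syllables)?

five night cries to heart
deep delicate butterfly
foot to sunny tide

Yes

Line 1: five (1), night (1), cries (1), to (1), heart (1) → 5 ✓
Line 2: deep (1), delicate (3), butterfly (3) → 7 ✓
Line 3: foot (1), to (1), sunny (2), tide (1) → 5 ✓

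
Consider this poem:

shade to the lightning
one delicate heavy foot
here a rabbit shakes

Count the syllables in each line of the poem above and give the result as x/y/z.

Line 1: shade (1), to (1), the (1), lightning (2) → 5
Line 2: one (1), delicate (3), heavy (2), foot (1) → 7
Line 3: here (1), a (1), rabbit (2), shakes (1) → 5

5/7/5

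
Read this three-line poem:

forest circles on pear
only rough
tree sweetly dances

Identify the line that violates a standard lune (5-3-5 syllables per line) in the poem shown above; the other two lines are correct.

Line 1: forest(2) + circles(2) + on(1) + pear(1) = 6 (expected 5)
Line 2: only(2) + rough(1) = 3 ✓
Line 3: tree(1) + sweetly(2) + dances(2) = 5 ✓

Line 1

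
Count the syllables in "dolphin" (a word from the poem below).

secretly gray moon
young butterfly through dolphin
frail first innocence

2

"dolphin" has 2 syllables.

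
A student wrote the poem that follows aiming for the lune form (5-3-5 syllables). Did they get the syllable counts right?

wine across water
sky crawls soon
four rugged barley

Line 1: wine(1) + across(2) + water(2) = 5 ✓
Line 2: sky(1) + crawls(1) + soon(1) = 3 ✓
Line 3: four(1) + rugged(2) + barley(2) = 5 ✓

Yes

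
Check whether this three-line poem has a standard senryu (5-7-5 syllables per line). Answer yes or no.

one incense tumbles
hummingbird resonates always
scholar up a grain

Line 1: one(1) + incense(2) + tumbles(2) = 5 ✓
Line 2: hummingbird(3) + resonates(3) + always(2) = 8 (expected 7)
Line 3: scholar(2) + up(1) + a(1) + grain(1) = 5 ✓

No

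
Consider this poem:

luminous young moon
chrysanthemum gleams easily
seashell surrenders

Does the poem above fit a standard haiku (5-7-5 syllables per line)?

Line 1: luminous(3) + young(1) + moon(1) = 5 ✓
Line 2: chrysanthemum(4) + gleams(1) + easily(3) = 8 (expected 7)
Line 3: seashell(2) + surrenders(3) = 5 ✓

No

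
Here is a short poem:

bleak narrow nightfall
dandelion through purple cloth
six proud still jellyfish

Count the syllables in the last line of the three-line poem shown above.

6

The last line: "six proud still jellyfish": 1+1+1+3 = 6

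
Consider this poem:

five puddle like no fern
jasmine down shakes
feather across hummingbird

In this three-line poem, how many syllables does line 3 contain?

Line 3: feather (2), across (2), hummingbird (3) → 7

7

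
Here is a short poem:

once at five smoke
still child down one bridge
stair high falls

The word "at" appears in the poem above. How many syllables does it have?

1

"at" has 1 syllable.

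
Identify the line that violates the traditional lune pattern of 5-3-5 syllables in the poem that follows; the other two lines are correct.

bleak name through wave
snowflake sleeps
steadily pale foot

Line 1: bleak (1), name (1), through (1), wave (1) → 4 (expected 5)
Line 2: snowflake (2), sleeps (1) → 3 ✓
Line 3: steadily (3), pale (1), foot (1) → 5 ✓

The first line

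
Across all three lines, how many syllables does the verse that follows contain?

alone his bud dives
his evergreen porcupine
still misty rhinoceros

19

Line 1: alone(2) + his(1) + bud(1) + dives(1) = 5
Line 2: his(1) + evergreen(3) + porcupine(3) = 7
Line 3: still(1) + misty(2) + rhinoceros(4) = 7
Total: 5 + 7 + 7 = 19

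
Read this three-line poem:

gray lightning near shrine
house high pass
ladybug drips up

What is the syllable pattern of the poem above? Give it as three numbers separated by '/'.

Line 1: "gray lightning near shrine": 1+2+1+1 = 5
Line 2: "house high pass": 1+1+1 = 3
Line 3: "ladybug drips up": 3+1+1 = 5

5/3/5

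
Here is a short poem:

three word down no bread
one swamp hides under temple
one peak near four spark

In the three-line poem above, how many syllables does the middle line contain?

7

The middle line: one (1), swamp (1), hides (1), under (2), temple (2) → 7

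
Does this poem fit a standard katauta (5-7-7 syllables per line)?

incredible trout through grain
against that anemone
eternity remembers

Line 1: incredible (4), trout (1), through (1), grain (1) → 7 (expected 5)
Line 2: against (2), that (1), anemone (4) → 7 ✓
Line 3: eternity (4), remembers (3) → 7 ✓

No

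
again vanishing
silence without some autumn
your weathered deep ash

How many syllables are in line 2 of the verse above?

7

Line 2: "silence without some autumn": 2+2+1+2 = 7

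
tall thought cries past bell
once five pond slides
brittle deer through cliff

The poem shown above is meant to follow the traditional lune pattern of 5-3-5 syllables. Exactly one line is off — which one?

The second line

Line 1: "tall thought cries past bell": 1+1+1+1+1 = 5 ✓
Line 2: "once five pond slides": 1+1+1+1 = 4 (expected 3)
Line 3: "brittle deer through cliff": 2+1+1+1 = 5 ✓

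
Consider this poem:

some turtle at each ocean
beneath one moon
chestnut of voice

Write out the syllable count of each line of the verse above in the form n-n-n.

7-4-4

Line 1: "some turtle at each ocean": 1+2+1+1+2 = 7
Line 2: "beneath one moon": 2+1+1 = 4
Line 3: "chestnut of voice": 2+1+1 = 4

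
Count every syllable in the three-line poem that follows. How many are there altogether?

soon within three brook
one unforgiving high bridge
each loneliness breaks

17

Line 1: soon (1), within (2), three (1), brook (1) → 5
Line 2: one (1), unforgiving (4), high (1), bridge (1) → 7
Line 3: each (1), loneliness (3), breaks (1) → 5
Total: 5 + 7 + 5 = 17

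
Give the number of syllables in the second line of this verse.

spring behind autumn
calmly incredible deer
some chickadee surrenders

The second line: calmly(2) + incredible(4) + deer(1) = 7

7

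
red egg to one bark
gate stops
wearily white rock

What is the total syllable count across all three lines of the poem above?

12

Line 1: red (1), egg (1), to (1), one (1), bark (1) → 5
Line 2: gate (1), stops (1) → 2
Line 3: wearily (3), white (1), rock (1) → 5
Total: 5 + 2 + 5 = 12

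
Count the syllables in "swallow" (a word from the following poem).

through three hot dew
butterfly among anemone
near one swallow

2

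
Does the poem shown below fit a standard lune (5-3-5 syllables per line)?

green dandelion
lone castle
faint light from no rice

Line 1: green(1) + dandelion(4) = 5 ✓
Line 2: lone(1) + castle(2) = 3 ✓
Line 3: faint(1) + light(1) + from(1) + no(1) + rice(1) = 5 ✓

Yes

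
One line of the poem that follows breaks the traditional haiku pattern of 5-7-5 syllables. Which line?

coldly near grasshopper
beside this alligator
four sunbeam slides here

Line 1

Line 1: coldly (2), near (1), grasshopper (3) → 6 (expected 5)
Line 2: beside (2), this (1), alligator (4) → 7 ✓
Line 3: four (1), sunbeam (2), slides (1), here (1) → 5 ✓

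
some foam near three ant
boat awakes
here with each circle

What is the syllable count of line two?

3

Line two: "boat awakes": 1+2 = 3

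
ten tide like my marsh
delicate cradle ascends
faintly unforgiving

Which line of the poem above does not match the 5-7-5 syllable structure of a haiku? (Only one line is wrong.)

Line 3

Line 1: ten(1) + tide(1) + like(1) + my(1) + marsh(1) = 5 ✓
Line 2: delicate(3) + cradle(2) + ascends(2) = 7 ✓
Line 3: faintly(2) + unforgiving(4) = 6 (expected 5)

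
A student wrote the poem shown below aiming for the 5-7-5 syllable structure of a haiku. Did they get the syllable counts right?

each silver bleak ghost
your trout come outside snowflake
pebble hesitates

Line 1: "each silver bleak ghost": 1+2+1+1 = 5 ✓
Line 2: "your trout come outside snowflake": 1+1+1+2+2 = 7 ✓
Line 3: "pebble hesitates": 2+3 = 5 ✓

Yes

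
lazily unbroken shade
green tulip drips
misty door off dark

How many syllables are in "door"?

1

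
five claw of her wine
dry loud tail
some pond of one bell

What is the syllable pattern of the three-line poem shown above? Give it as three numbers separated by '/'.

5/3/5

Line 1: "five claw of her wine": 1+1+1+1+1 = 5
Line 2: "dry loud tail": 1+1+1 = 3
Line 3: "some pond of one bell": 1+1+1+1+1 = 5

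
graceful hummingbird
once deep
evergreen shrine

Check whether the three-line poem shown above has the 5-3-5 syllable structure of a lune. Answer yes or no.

No

Line 1: graceful (2), hummingbird (3) → 5 ✓
Line 2: once (1), deep (1) → 2 (expected 3)
Line 3: evergreen (3), shrine (1) → 4 (expected 5)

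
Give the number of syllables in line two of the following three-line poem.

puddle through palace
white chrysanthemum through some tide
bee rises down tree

Line two: "white chrysanthemum through some tide": 1+4+1+1+1 = 8

8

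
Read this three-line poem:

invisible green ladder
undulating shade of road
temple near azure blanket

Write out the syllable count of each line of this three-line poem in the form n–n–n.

Line 1: invisible(4) + green(1) + ladder(2) = 7
Line 2: undulating(4) + shade(1) + of(1) + road(1) = 7
Line 3: temple(2) + near(1) + azure(2) + blanket(2) = 7

7–7–7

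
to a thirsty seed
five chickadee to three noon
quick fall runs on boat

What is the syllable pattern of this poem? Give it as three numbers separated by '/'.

Line 1: to(1) + a(1) + thirsty(2) + seed(1) = 5
Line 2: five(1) + chickadee(3) + to(1) + three(1) + noon(1) = 7
Line 3: quick(1) + fall(1) + runs(1) + on(1) + boat(1) = 5

5/7/5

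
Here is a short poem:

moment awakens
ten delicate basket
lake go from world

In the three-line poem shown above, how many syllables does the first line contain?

The first line: moment (2), awakens (3) → 5

5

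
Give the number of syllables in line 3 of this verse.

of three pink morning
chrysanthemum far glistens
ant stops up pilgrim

5

Line 3: ant (1), stops (1), up (1), pilgrim (2) → 5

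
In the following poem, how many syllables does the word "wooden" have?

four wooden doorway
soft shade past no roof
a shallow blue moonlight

2

"wooden" has 2 syllables.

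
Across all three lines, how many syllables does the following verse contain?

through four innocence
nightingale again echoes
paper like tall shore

Line 1: through (1), four (1), innocence (3) → 5
Line 2: nightingale (3), again (2), echoes (2) → 7
Line 3: paper (2), like (1), tall (1), shore (1) → 5
Total: 5 + 7 + 5 = 17

17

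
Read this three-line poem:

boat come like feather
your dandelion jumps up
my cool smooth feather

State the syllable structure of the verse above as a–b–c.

5–7–5

Line 1: boat (1), come (1), like (1), feather (2) → 5
Line 2: your (1), dandelion (4), jumps (1), up (1) → 7
Line 3: my (1), cool (1), smooth (1), feather (2) → 5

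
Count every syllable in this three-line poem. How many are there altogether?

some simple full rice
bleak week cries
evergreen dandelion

Line 1: some(1) + simple(2) + full(1) + rice(1) = 5
Line 2: bleak(1) + week(1) + cries(1) = 3
Line 3: evergreen(3) + dandelion(4) = 7
Total: 5 + 3 + 7 = 15

15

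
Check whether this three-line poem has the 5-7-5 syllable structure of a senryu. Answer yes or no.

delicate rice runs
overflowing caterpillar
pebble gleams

Line 1: delicate(3) + rice(1) + runs(1) = 5 ✓
Line 2: overflowing(4) + caterpillar(4) = 8 (expected 7)
Line 3: pebble(2) + gleams(1) = 3 (expected 5)

No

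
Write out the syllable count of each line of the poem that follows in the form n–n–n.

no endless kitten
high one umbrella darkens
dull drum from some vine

Line 1: no(1) + endless(2) + kitten(2) = 5
Line 2: high(1) + one(1) + umbrella(3) + darkens(2) = 7
Line 3: dull(1) + drum(1) + from(1) + some(1) + vine(1) = 5

5–7–5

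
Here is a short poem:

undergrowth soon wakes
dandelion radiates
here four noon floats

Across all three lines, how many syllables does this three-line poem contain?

Line 1: "undergrowth soon wakes": 3+1+1 = 5
Line 2: "dandelion radiates": 4+3 = 7
Line 3: "here four noon floats": 1+1+1+1 = 4
Total: 5 + 7 + 4 = 16

16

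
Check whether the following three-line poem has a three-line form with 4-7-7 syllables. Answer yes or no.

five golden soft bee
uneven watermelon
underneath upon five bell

Line 1: "five golden soft bee": 1+2+1+1 = 5 (expected 4)
Line 2: "uneven watermelon": 3+4 = 7 ✓
Line 3: "underneath upon five bell": 3+2+1+1 = 7 ✓

No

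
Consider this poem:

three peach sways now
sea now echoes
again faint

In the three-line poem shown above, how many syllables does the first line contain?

4

The first line: "three peach sways now": 1+1+1+1 = 4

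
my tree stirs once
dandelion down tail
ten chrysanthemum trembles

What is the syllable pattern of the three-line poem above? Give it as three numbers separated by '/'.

4/6/7

Line 1: my (1), tree (1), stirs (1), once (1) → 4
Line 2: dandelion (4), down (1), tail (1) → 6
Line 3: ten (1), chrysanthemum (4), trembles (2) → 7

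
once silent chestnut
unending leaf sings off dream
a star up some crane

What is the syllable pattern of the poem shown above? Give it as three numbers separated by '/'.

Line 1: "once silent chestnut": 1+2+2 = 5
Line 2: "unending leaf sings off dream": 3+1+1+1+1 = 7
Line 3: "a star up some crane": 1+1+1+1+1 = 5

5/7/5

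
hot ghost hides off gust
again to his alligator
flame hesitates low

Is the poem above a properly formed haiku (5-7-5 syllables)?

No

Line 1: "hot ghost hides off gust": 1+1+1+1+1 = 5 ✓
Line 2: "again to his alligator": 2+1+1+4 = 8 (expected 7)
Line 3: "flame hesitates low": 1+3+1 = 5 ✓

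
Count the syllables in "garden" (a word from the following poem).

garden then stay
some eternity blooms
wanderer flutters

2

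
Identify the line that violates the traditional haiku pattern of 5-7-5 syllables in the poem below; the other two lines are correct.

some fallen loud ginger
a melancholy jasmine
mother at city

Line 1: "some fallen loud ginger": 1+2+1+2 = 6 (expected 5)
Line 2: "a melancholy jasmine": 1+4+2 = 7 ✓
Line 3: "mother at city": 2+1+2 = 5 ✓

Line 1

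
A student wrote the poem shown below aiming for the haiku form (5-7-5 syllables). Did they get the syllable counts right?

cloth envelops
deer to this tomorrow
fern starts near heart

Line 1: cloth(1) + envelops(3) = 4 (expected 5)
Line 2: deer(1) + to(1) + this(1) + tomorrow(3) = 6 (expected 7)
Line 3: fern(1) + starts(1) + near(1) + heart(1) = 4 (expected 5)

No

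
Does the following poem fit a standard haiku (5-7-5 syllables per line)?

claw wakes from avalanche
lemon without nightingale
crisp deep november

No

Line 1: claw(1) + wakes(1) + from(1) + avalanche(3) = 6 (expected 5)
Line 2: lemon(2) + without(2) + nightingale(3) = 7 ✓
Line 3: crisp(1) + deep(1) + november(3) = 5 ✓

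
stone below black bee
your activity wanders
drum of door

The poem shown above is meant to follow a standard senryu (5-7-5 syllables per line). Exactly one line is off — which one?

Line 1: stone (1), below (2), black (1), bee (1) → 5 ✓
Line 2: your (1), activity (4), wanders (2) → 7 ✓
Line 3: drum (1), of (1), door (1) → 3 (expected 5)

The third line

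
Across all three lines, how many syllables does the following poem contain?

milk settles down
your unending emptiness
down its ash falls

15

Line 1: "milk settles down": 1+2+1 = 4
Line 2: "your unending emptiness": 1+3+3 = 7
Line 3: "down its ash falls": 1+1+1+1 = 4
Total: 4 + 7 + 4 = 15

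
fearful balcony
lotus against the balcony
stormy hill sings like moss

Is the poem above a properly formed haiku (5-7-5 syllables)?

No

Line 1: fearful (2), balcony (3) → 5 ✓
Line 2: lotus (2), against (2), the (1), balcony (3) → 8 (expected 7)
Line 3: stormy (2), hill (1), sings (1), like (1), moss (1) → 6 (expected 5)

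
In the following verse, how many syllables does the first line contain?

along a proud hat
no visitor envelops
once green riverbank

5

The first line: along (2), a (1), proud (1), hat (1) → 5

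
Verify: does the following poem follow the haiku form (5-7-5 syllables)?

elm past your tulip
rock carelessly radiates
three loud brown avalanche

No

Line 1: elm (1), past (1), your (1), tulip (2) → 5 ✓
Line 2: rock (1), carelessly (3), radiates (3) → 7 ✓
Line 3: three (1), loud (1), brown (1), avalanche (3) → 6 (expected 5)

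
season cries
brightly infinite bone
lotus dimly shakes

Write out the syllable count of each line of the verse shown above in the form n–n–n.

3–6–5

Line 1: season(2) + cries(1) = 3
Line 2: brightly(2) + infinite(3) + bone(1) = 6
Line 3: lotus(2) + dimly(2) + shakes(1) = 5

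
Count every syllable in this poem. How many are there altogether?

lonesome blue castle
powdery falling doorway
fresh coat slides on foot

17

Line 1: lonesome (2), blue (1), castle (2) → 5
Line 2: powdery (3), falling (2), doorway (2) → 7
Line 3: fresh (1), coat (1), slides (1), on (1), foot (1) → 5
Total: 5 + 7 + 5 = 17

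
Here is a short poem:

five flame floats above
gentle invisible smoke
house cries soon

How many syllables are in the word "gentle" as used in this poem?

2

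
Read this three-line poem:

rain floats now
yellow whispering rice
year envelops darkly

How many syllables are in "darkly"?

2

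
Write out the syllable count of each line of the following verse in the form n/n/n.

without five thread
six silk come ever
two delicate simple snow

4/5/7

Line 1: "without five thread": 2+1+1 = 4
Line 2: "six silk come ever": 1+1+1+2 = 5
Line 3: "two delicate simple snow": 1+3+2+1 = 7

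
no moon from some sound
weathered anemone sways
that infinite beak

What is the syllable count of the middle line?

7

The middle line: "weathered anemone sways": 2+4+1 = 7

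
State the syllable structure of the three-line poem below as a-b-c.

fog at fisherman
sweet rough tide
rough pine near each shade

5-3-5

Line 1: fog (1), at (1), fisherman (3) → 5
Line 2: sweet (1), rough (1), tide (1) → 3
Line 3: rough (1), pine (1), near (1), each (1), shade (1) → 5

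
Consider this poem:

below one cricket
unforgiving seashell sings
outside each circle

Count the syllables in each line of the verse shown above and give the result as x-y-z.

Line 1: below (2), one (1), cricket (2) → 5
Line 2: unforgiving (4), seashell (2), sings (1) → 7
Line 3: outside (2), each (1), circle (2) → 5

5-7-5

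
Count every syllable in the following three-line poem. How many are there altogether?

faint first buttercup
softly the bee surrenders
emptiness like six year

Line 1: faint(1) + first(1) + buttercup(3) = 5
Line 2: softly(2) + the(1) + bee(1) + surrenders(3) = 7
Line 3: emptiness(3) + like(1) + six(1) + year(1) = 6
Total: 5 + 7 + 6 = 18

18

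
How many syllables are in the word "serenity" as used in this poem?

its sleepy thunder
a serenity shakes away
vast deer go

4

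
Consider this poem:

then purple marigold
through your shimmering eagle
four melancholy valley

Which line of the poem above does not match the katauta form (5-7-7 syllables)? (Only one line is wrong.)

Line 1: then (1), purple (2), marigold (3) → 6 (expected 5)
Line 2: through (1), your (1), shimmering (3), eagle (2) → 7 ✓
Line 3: four (1), melancholy (4), valley (2) → 7 ✓

The first line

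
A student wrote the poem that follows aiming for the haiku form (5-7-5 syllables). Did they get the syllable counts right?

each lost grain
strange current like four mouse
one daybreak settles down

Line 1: "each lost grain": 1+1+1 = 3 (expected 5)
Line 2: "strange current like four mouse": 1+2+1+1+1 = 6 (expected 7)
Line 3: "one daybreak settles down": 1+2+2+1 = 6 (expected 5)

No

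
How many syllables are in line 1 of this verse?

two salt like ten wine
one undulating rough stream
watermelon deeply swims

Line 1: "two salt like ten wine": 1+1+1+1+1 = 5

5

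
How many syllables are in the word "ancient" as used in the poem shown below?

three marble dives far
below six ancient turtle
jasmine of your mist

2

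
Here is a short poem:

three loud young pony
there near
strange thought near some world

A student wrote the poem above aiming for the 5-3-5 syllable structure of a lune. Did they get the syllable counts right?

Line 1: "three loud young pony": 1+1+1+2 = 5 ✓
Line 2: "there near": 1+1 = 2 (expected 3)
Line 3: "strange thought near some world": 1+1+1+1+1 = 5 ✓

No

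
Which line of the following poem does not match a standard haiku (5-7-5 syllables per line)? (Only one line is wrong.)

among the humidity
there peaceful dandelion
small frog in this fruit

Line 1

Line 1: "among the humidity": 2+1+4 = 7 (expected 5)
Line 2: "there peaceful dandelion": 1+2+4 = 7 ✓
Line 3: "small frog in this fruit": 1+1+1+1+1 = 5 ✓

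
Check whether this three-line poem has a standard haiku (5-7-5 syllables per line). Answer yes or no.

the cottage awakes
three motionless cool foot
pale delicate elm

Line 1: the(1) + cottage(2) + awakes(2) = 5 ✓
Line 2: three(1) + motionless(3) + cool(1) + foot(1) = 6 (expected 7)
Line 3: pale(1) + delicate(3) + elm(1) = 5 ✓

No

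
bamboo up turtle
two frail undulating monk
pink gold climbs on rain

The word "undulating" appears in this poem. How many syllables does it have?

4

"undulating" has 4 syllables.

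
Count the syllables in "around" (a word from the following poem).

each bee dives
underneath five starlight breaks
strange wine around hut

"around" has 2 syllables.

2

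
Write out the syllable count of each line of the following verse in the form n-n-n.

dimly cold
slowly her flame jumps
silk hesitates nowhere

3-5-6

Line 1: dimly (2), cold (1) → 3
Line 2: slowly (2), her (1), flame (1), jumps (1) → 5
Line 3: silk (1), hesitates (3), nowhere (2) → 6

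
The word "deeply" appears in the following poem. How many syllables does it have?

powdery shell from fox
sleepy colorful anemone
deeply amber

2

"deeply" has 2 syllables.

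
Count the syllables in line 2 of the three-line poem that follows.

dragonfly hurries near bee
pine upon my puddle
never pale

6

Line 2: pine (1), upon (2), my (1), puddle (2) → 6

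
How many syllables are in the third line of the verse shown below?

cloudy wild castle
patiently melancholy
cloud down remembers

The third line: "cloud down remembers": 1+1+3 = 5

5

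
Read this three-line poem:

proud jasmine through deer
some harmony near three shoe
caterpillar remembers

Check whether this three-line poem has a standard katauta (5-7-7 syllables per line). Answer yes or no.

Yes

Line 1: proud (1), jasmine (2), through (1), deer (1) → 5 ✓
Line 2: some (1), harmony (3), near (1), three (1), shoe (1) → 7 ✓
Line 3: caterpillar (4), remembers (3) → 7 ✓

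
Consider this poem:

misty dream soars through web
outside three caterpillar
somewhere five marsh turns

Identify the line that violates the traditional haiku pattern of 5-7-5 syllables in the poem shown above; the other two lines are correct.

Line 1

Line 1: "misty dream soars through web": 2+1+1+1+1 = 6 (expected 5)
Line 2: "outside three caterpillar": 2+1+4 = 7 ✓
Line 3: "somewhere five marsh turns": 2+1+1+1 = 5 ✓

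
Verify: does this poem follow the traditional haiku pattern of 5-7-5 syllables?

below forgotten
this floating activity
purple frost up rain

Line 1: "below forgotten": 2+3 = 5 ✓
Line 2: "this floating activity": 1+2+4 = 7 ✓
Line 3: "purple frost up rain": 2+1+1+1 = 5 ✓

Yes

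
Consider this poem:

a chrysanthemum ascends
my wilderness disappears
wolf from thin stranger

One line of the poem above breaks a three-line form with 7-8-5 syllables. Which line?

Line 2

Line 1: "a chrysanthemum ascends": 1+4+2 = 7 ✓
Line 2: "my wilderness disappears": 1+3+3 = 7 (expected 8)
Line 3: "wolf from thin stranger": 1+1+1+2 = 5 ✓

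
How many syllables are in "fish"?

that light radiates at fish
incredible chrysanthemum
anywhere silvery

"fish" has 1 syllable.

1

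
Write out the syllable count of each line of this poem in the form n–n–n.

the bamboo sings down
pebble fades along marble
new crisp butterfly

5–7–5

Line 1: the (1), bamboo (2), sings (1), down (1) → 5
Line 2: pebble (2), fades (1), along (2), marble (2) → 7
Line 3: new (1), crisp (1), butterfly (3) → 5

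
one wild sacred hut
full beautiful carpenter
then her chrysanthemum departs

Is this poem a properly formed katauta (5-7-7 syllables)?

Line 1: one(1) + wild(1) + sacred(2) + hut(1) = 5 ✓
Line 2: full(1) + beautiful(3) + carpenter(3) = 7 ✓
Line 3: then(1) + her(1) + chrysanthemum(4) + departs(2) = 8 (expected 7)

No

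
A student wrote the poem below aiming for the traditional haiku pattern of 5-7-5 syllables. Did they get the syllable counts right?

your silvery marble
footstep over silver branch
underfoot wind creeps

Line 1: your (1), silvery (3), marble (2) → 6 (expected 5)
Line 2: footstep (2), over (2), silver (2), branch (1) → 7 ✓
Line 3: underfoot (3), wind (1), creeps (1) → 5 ✓

No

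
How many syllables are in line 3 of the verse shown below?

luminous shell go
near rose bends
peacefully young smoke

5

Line 3: peacefully(3) + young(1) + smoke(1) = 5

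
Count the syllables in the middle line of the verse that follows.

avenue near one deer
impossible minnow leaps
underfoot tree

The middle line: impossible(4) + minnow(2) + leaps(1) = 7

7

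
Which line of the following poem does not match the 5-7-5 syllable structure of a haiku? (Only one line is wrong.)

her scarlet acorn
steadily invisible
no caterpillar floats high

The third line

Line 1: "her scarlet acorn": 1+2+2 = 5 ✓
Line 2: "steadily invisible": 3+4 = 7 ✓
Line 3: "no caterpillar floats high": 1+4+1+1 = 7 (expected 5)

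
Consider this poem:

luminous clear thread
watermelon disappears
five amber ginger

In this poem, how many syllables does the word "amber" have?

2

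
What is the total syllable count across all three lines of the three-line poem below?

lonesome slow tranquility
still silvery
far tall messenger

16

Line 1: lonesome (2), slow (1), tranquility (4) → 7
Line 2: still (1), silvery (3) → 4
Line 3: far (1), tall (1), messenger (3) → 5
Total: 7 + 4 + 5 = 16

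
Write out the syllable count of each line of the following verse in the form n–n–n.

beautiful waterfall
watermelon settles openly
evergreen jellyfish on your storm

Line 1: beautiful(3) + waterfall(3) = 6
Line 2: watermelon(4) + settles(2) + openly(3) = 9
Line 3: evergreen(3) + jellyfish(3) + on(1) + your(1) + storm(1) = 9

6–9–9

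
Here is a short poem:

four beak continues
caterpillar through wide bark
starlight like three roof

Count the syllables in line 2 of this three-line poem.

7

Line 2: caterpillar (4), through (1), wide (1), bark (1) → 7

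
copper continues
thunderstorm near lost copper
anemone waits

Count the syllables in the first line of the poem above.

The first line: copper (2), continues (3) → 5

5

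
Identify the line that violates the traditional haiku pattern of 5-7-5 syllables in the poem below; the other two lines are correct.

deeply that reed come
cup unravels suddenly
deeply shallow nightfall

Line 3

Line 1: "deeply that reed come": 2+1+1+1 = 5 ✓
Line 2: "cup unravels suddenly": 1+3+3 = 7 ✓
Line 3: "deeply shallow nightfall": 2+2+2 = 6 (expected 5)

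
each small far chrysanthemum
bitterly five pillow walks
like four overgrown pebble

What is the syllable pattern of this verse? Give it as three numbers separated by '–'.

Line 1: each (1), small (1), far (1), chrysanthemum (4) → 7
Line 2: bitterly (3), five (1), pillow (2), walks (1) → 7
Line 3: like (1), four (1), overgrown (3), pebble (2) → 7

7–7–7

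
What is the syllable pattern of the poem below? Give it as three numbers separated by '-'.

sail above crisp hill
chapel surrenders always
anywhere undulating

Line 1: sail (1), above (2), crisp (1), hill (1) → 5
Line 2: chapel (2), surrenders (3), always (2) → 7
Line 3: anywhere (3), undulating (4) → 7

5-7-7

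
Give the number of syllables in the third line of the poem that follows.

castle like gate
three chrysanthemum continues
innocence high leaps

The third line: innocence(3) + high(1) + leaps(1) = 5

5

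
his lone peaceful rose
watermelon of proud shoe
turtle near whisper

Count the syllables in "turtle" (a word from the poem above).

2

"turtle" has 2 syllables.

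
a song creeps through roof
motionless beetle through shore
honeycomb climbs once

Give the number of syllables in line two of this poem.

Line two: motionless(3) + beetle(2) + through(1) + shore(1) = 7

7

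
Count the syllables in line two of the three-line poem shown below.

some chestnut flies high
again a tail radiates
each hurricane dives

7

Line two: again (2), a (1), tail (1), radiates (3) → 7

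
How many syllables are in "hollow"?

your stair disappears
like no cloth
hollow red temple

"hollow" has 2 syllables.

2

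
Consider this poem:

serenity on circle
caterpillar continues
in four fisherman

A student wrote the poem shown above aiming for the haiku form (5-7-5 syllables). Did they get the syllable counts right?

No

Line 1: serenity (4), on (1), circle (2) → 7 (expected 5)
Line 2: caterpillar (4), continues (3) → 7 ✓
Line 3: in (1), four (1), fisherman (3) → 5 ✓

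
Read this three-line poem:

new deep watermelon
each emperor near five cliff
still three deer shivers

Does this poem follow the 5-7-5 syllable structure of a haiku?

No

Line 1: "new deep watermelon": 1+1+4 = 6 (expected 5)
Line 2: "each emperor near five cliff": 1+3+1+1+1 = 7 ✓
Line 3: "still three deer shivers": 1+1+1+2 = 5 ✓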